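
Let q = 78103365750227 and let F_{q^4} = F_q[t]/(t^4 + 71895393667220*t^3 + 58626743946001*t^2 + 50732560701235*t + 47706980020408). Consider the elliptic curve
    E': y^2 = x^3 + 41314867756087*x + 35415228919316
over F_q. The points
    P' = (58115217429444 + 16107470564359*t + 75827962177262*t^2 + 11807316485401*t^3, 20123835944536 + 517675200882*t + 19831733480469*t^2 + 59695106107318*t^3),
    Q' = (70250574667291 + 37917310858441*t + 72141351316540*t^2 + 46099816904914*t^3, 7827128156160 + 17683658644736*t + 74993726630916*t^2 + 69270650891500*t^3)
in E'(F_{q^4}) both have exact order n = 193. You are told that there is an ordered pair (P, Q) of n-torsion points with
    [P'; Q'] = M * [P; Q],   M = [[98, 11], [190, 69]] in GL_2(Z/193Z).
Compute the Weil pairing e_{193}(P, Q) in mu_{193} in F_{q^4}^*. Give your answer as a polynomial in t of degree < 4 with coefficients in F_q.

e_{193}(aP+bQ,cP+dQ) = e_{193}(P,Q)^(ad-bc); with (a,b,c,d)=(98,11,190,69) this gives the det-193 law.
So e_{193}(P,Q) = e_{193}(P',Q')^{111}, since 40*111 = 1 mod 193.
Build f_{193,P'} and f_{193,Q'} via the 8-bit ladder of 193=11000001_2; evaluate at shifted divisors; quotient in F_{78103365750227^4}.
f_P(D_Q)/f_Q(D_P) = 62707320824485 + 3326356902949*t + 40262138712037*t^2 + 41155240062782*t^3.
Finally e_{193}(P,Q) = 13594321814777 + 15033610514066*t + 51661202201861*t^2 + 65130439661013*t^3.

13594321814777 + 15033610514066*t + 51661202201861*t^2 + 65130439661013*t^3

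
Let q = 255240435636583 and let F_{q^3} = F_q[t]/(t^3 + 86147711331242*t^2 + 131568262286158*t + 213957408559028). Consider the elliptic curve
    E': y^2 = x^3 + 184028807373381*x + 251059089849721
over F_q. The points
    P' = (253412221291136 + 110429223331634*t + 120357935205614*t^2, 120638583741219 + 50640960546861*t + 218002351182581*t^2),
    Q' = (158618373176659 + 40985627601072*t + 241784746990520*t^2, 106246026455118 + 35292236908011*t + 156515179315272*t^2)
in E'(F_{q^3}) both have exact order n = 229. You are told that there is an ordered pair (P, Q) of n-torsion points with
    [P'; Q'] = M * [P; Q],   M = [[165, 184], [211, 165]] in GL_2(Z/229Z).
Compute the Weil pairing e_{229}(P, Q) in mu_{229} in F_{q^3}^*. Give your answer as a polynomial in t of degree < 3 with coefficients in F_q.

87581247834992 + 141717424258911*t + 91091389570256*t^2

Alternating bilinearity on E[229] (values in mu_{229} in F_{255240435636583^3}) gives e(P',Q') = e(P,Q)^det(M).
det(M) mod 229 = 80; its inverse in (Z/229)^* is 146 (check: 80*146 mod 229 = 1).
8-bit Miller (11100101) on E'/F_{255240435636583} with a'=184028807373381, b'=251059089849721: accumulate tangent/chord ratios at Q'+S and P'+S'.
The quotient is 132111412395999 + 129110148153731*t + 119298324969677*t^2.
Finally e_{229}(P,Q) = 87581247834992 + 141717424258911*t + 91091389570256*t^2.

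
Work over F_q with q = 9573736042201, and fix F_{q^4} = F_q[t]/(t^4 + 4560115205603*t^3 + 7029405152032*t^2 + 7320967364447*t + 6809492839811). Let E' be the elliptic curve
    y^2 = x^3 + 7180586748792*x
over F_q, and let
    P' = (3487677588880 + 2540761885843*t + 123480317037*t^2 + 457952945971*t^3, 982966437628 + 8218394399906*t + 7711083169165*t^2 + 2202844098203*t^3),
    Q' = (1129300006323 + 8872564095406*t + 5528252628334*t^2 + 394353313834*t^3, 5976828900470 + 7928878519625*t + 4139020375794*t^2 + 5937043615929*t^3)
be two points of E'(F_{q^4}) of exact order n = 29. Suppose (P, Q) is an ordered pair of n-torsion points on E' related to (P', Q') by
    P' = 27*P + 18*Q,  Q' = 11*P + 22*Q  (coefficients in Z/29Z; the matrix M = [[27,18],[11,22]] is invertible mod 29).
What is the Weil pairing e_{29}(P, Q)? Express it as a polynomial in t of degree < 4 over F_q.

4919783191748 + 5005154445627*t + 144310603707*t^2 + 7235914086018*t^3

The 29-Weil pairing on E[29] over F_{9573736042201} is alternating-bilinear: e_{29}(P',Q') = e_{29}(P,Q)^det(M).
Hence e(P,Q) = e(P',Q')^{26} where 26 = 19^{-1} mod 29.
Build f_{29,P'} and f_{29,Q'} via the 5-bit ladder of 29=11101_2; evaluate at shifted divisors; quotient in F_{9573736042201^4}.
The quotient is 6045675831702 + 3322463889511*t + 6535503762939*t^2 + 7147149719755*t^3.
(6045675831702 + 3322463889511*t + 6535503762939*t^2 + 7147149719755*t^3)^{26} mod (9573736042201,f) = 4919783191748 + 5005154445627*t + 144310603707*t^2 + 7235914086018*t^3.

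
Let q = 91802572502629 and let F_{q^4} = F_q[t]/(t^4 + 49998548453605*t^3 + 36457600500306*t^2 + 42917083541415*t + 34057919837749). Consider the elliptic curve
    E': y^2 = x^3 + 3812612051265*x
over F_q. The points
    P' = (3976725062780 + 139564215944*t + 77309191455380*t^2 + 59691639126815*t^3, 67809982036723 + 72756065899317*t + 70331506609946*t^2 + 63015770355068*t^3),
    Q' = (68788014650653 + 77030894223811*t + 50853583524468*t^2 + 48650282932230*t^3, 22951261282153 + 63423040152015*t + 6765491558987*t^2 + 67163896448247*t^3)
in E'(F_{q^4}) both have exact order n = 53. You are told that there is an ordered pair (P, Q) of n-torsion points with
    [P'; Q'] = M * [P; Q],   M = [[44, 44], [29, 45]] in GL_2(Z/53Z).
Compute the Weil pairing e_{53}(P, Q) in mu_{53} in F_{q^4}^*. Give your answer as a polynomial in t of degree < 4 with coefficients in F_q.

33643839934726 + 86545183741238*t + 33647614395118*t^2 + 11361725457281*t^3

The 53-Weil pairing on E[53] over F_{91802572502629} is alternating-bilinear: e_{53}(P',Q') = e_{53}(P,Q)^det(M).
44*45 - 44*29 = 704; reduced mod 53: det = 15, inverse 46.
Double-and-add over 110101: 6-1 doublings, 4-1 additions; each step l_{T,T}/v_{2T} or l_{T,P'}/v at Q'+S for random S.
So e_{53}(P',Q') = 18598796803466 + 57179105816549*t + 16143292280270*t^2 + 57686266566875*t^3.
Hence e(P,Q) = 33643839934726 + 86545183741238*t + 33647614395118*t^2 + 11361725457281*t^3 in F_{91802572502629^4}^*.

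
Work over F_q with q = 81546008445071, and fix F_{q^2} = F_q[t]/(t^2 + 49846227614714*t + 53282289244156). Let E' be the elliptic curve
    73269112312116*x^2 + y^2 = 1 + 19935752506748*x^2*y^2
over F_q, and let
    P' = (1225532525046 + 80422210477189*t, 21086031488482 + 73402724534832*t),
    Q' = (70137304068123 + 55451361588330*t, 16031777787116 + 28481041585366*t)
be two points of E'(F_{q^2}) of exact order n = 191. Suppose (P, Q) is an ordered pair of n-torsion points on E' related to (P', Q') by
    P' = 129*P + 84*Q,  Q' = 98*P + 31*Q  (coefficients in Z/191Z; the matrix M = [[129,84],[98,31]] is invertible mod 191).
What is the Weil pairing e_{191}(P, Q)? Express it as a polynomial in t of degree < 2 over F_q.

Under M = [[129,84],[98,31]] in GL_2(Z/191), e_{191}(P',Q') = e_{191}(P,Q)^(129*31-84*98 mod 191).
det(M) mod 191 = 160; its inverse in (Z/191)^* is 154 (check: 160*154 mod 191 = 1).
Edwards a_E,d_E -> Montgomery A=38964318734439,B=13081914252445 -> Weierstrass 36640645147468,6149415101080 via alpha=42716146951501,beta=13333339951342.
Miller loop for e_{191} over F_{81546008445071^2}: bits of 191 = 10111111; 7 double steps + 6 add steps, l/v at each.
Result: e(P',Q') = 52073444016677 + 41769907701478*t.
Thus e_{191}(P,Q) = 56560676329040 + 71170776796596*t.

56560676329040 + 71170776796596*t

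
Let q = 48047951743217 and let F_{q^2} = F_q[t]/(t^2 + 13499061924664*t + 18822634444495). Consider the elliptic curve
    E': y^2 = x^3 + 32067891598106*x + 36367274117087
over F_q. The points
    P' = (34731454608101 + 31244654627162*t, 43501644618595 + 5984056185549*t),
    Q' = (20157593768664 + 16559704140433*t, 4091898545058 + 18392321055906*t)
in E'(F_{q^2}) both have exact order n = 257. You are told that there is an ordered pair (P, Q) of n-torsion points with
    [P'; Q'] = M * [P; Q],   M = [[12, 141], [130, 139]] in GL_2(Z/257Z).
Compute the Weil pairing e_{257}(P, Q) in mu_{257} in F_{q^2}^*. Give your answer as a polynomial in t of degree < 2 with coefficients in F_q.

34342626400714 + 44963496142758*t

Under M = [[12,141],[130,139]] in GL_2(Z/257), e_{257}(P',Q') = e_{257}(P,Q)^(12*139-141*130 mod 257).
Hence e(P,Q) = e(P',Q')^{6} where 6 = 43^{-1} mod 257.
n = 257 = (100000001)_2 (9 bits, wt 2); accumulate f_{257,P'}(Q'+S)/f_{257,P'}(S) along the 8-step ladder.
Miller gives e_{257}(P',Q') = 36840853288367 + 28903611497392*t in F_{48047951743217^2}.
Finally e_{257}(P,Q) = 34342626400714 + 44963496142758*t.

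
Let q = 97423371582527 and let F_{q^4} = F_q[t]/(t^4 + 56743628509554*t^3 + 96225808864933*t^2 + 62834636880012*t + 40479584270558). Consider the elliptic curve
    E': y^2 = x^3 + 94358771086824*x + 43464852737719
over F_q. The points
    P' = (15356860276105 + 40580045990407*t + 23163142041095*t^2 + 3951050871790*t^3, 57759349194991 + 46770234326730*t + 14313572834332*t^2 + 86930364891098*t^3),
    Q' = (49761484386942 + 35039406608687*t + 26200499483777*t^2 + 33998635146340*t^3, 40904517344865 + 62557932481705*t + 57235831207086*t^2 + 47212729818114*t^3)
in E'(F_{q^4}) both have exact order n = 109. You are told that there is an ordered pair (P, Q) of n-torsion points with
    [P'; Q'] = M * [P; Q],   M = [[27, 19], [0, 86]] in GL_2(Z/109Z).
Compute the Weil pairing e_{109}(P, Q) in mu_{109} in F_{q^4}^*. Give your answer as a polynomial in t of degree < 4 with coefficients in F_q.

49270107487681 + 55441433445422*t + 11610200207431*t^2 + 5884920430487*t^3

e_{109} is bilinear + alternating on E[109], so e_{109}(27*P + 19*Q, 86*Q) = e_{109}(P,Q)^(27*86-19*0).
det(M) mod 109 = 33; its inverse in (Z/109)^* is 76 (check: 33*76 mod 109 = 1).
7-bit Miller (1101101) on E'/F_{97423371582527} with a'=94358771086824, b'=43464852737719: accumulate tangent/chord ratios at Q'+S and P'+S'.
f_P(D_Q)/f_Q(D_P) = 64215844056217 + 82369256835324*t + 12663042745930*t^2 + 86827318870058*t^3.
Raise to 76: e(P,Q) = 49270107487681 + 55441433445422*t + 11610200207431*t^2 + 5884920430487*t^3 in mu_{109}.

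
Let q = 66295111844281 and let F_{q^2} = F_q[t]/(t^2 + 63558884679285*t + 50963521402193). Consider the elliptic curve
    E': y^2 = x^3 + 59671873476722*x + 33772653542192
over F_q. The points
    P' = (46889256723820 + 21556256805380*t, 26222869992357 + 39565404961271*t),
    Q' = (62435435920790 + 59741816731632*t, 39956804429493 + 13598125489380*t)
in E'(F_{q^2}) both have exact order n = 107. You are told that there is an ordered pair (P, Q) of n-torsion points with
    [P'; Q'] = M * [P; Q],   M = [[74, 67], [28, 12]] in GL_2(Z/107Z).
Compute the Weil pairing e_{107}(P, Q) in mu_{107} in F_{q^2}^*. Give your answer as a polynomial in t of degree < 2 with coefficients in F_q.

Alternating bilinearity on E[107] (values in mu_{107} in F_{66295111844281^2}) gives e(P',Q') = e(P,Q)^det(M).
74*12 - 67*28 = -988; reduced mod 107: det = 82, inverse 77.
n = 107 = (1101011)_2 (7 bits, wt 5); accumulate f_{107,P'}(Q'+S)/f_{107,P'}(S) along the 6-step ladder.
The quotient is 25348042568473 + 56374294819386*t.
Hence e(P,Q) = 57719691022232 + 64695149514601*t in F_{66295111844281^2}^*.

57719691022232 + 64695149514601*t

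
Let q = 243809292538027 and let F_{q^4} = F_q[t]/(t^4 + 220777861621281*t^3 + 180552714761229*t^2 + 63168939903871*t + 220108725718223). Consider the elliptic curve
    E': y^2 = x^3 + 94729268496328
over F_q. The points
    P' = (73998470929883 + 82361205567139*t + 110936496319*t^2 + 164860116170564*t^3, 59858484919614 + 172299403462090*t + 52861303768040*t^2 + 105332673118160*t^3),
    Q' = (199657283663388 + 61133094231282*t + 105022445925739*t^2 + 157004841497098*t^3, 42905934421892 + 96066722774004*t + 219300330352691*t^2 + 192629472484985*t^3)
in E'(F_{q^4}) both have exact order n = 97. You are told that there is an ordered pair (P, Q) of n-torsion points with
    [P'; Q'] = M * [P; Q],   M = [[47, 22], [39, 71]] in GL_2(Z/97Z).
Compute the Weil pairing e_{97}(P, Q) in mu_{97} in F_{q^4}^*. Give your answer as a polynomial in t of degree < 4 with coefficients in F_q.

Alternating bilinearity on E[97] (values in mu_{97} in F_{243809292538027^4}) gives e(P',Q') = e(P,Q)^det(M).
Inverting 54 mod 97: 9. Thus e_{97}(P,Q) = e(P',Q')^{9}.
7-bit Miller (1100001) on E'/F_{243809292538027} with a'=0, b'=94729268496328: accumulate tangent/chord ratios at Q'+S and P'+S'.
f_P(D_Q)/f_Q(D_P) = 98529059296805 + 149569284265265*t + 235195768365974*t^2 + 219801357533084*t^3.
(98529059296805 + 149569284265265*t + 235195768365974*t^2 + 219801357533084*t^3)^{9} mod (243809292538027,f) = 83160769380509 + 26681912183400*t + 39541568959664*t^2 + 68607861335850*t^3.

83160769380509 + 26681912183400*t + 39541568959664*t^2 + 68607861335850*t^3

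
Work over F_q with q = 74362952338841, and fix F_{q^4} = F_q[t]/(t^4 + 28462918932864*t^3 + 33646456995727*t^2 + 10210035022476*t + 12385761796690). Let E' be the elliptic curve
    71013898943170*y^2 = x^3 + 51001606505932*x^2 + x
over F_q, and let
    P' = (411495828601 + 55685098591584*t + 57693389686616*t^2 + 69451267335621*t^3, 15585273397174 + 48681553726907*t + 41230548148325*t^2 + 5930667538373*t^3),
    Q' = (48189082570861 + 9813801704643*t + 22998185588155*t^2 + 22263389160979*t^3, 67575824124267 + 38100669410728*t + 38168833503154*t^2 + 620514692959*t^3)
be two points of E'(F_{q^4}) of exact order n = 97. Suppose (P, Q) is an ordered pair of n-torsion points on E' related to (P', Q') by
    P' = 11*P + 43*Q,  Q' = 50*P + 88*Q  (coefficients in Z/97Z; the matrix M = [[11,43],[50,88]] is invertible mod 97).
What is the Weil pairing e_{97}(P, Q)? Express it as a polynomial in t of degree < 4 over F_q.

e_{97} is bilinear + alternating on E[97], so e_{97}(11*P + 43*Q, 50*P + 88*Q) = e_{97}(P,Q)^(11*88-43*50).
det(M) mod 97 = 79; its inverse in (Z/97)^* is 70 (check: 79*70 mod 97 = 1).
Undo Montgomery via alpha=36916718794024, beta=34363742553104: (a',b')=(44956889836267,0) over F_{74362952338841}.
Run Miller on y^2=x^3+44956889836267*x over F_{74362952338841}: ladder 1100001 (7 bits); e = f_P(D_Q)/f_Q(D_P).
So e_{97}(P',Q') = 15436326871258 + 38649733413327*t + 68878986375295*t^2 + 72022603303476*t^3.
Thus e_{97}(P,Q) = 47185784874904 + 21965345118314*t + 23562536344791*t^2 + 56771435412585*t^3.

47185784874904 + 21965345118314*t + 23562536344791*t^2 + 56771435412585*t^3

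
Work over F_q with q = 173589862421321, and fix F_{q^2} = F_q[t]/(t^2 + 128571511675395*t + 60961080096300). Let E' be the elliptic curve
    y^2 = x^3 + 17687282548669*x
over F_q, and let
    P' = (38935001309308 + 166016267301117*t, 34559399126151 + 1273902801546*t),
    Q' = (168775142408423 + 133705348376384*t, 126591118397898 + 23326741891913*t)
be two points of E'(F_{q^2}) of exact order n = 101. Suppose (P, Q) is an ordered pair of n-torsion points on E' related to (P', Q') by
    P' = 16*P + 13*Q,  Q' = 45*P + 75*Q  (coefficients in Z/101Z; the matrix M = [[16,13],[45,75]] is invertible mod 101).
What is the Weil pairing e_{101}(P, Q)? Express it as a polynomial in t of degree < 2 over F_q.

e_{101}(aP+bQ,cP+dQ) = e_{101}(P,Q)^(ad-bc); with (a,b,c,d)=(16,13,45,75) this gives the det-101 law.
16*75 - 13*45 = 615; reduced mod 101: det = 9, inverse 45.
Build f_{101,P'} and f_{101,Q'} via the 7-bit ladder of 101=1100101_2; evaluate at shifted divisors; quotient in F_{173589862421321^2}.
The quotient is 105442607586479 + 34252066434282*t.
Finally e_{101}(P,Q) = 53223479194873 + 98653995786707*t.

53223479194873 + 98653995786707*t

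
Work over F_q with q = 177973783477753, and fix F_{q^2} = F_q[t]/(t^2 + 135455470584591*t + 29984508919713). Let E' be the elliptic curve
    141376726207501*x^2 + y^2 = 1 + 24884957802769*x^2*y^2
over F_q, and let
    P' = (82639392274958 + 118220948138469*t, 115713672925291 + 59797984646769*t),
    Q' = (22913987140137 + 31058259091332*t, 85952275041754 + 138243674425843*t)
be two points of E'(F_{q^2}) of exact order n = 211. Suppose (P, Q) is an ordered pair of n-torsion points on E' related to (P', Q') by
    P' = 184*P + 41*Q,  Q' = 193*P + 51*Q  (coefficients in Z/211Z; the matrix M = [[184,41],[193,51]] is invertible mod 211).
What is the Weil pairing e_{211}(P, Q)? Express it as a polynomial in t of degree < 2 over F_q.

e_{211}(aP+bQ,cP+dQ) = e_{211}(P,Q)^(ad-bc); with (a,b,c,d)=(184,41,193,51) this gives the det-211 law.
det M = 184*51 - 41*193 = 1471 = 205 (mod 211); 205^{-1} = 35 (mod 211).
Edwards->Montgomery: u=(1+y)/(1-y), v=u/x -> 35786056365686v^2=u^3+45586279901283u^2+u; then x_W=29122942101183u+146359469653547: y^2=x^3+79166293984019*x+73353410177139.
Build f_{211,P'} and f_{211,Q'} via the 8-bit ladder of 211=11010011_2; evaluate at shifted divisors; quotient in F_{177973783477753^2}.
Miller gives e_{211}(P',Q') = 34128727144860 + 144031679535111*t in F_{177973783477753^2}.
(34128727144860 + 144031679535111*t)^{35} mod (177973783477753,f) = 100570681816273 + 135380914335118*t.

100570681816273 + 135380914335118*t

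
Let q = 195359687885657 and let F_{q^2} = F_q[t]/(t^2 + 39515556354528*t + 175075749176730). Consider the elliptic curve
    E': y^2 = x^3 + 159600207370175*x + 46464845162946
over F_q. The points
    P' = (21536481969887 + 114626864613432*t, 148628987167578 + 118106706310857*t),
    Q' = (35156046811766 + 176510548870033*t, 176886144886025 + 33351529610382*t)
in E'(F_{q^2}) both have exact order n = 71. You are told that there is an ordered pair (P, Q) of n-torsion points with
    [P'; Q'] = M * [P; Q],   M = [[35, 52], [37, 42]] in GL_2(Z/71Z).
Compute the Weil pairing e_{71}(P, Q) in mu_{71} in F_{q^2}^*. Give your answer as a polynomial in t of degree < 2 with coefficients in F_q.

66342065136218 + 129015636262343*t

Alternating bilinearity on E[71] (values in mu_{71} in F_{195359687885657^2}) gives e(P',Q') = e(P,Q)^det(M).
det(M) mod 71 = 43; its inverse in (Z/71)^* is 38 (check: 43*38 mod 71 = 1).
Double-and-add over 1000111: 7-1 doublings, 4-1 additions; each step l_{T,T}/v_{2T} or l_{T,P'}/v at Q'+S for random S.
f_P(D_Q)/f_Q(D_P) = 101438480512837 + 144767041201009*t.
Thus e_{71}(P,Q) = 66342065136218 + 129015636262343*t.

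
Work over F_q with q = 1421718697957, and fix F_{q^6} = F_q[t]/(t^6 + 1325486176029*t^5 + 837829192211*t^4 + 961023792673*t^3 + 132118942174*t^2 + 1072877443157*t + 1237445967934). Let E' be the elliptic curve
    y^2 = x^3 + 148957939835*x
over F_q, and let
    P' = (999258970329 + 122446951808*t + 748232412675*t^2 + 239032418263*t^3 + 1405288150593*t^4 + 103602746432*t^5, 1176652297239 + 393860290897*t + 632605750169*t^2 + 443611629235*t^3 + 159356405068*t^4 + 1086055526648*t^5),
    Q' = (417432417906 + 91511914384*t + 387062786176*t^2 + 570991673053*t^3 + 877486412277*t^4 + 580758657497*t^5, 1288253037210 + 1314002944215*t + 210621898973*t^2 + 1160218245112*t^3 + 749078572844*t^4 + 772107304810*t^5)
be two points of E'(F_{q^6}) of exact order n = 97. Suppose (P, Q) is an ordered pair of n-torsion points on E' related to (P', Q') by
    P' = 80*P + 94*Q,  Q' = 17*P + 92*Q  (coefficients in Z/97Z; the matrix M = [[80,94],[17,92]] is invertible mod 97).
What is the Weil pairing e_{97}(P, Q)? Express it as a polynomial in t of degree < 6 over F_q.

The 97-Weil pairing on E[97] over F_{1421718697957} is alternating-bilinear: e_{97}(P',Q') = e_{97}(P,Q)^det(M).
det M = 80*92 - 94*17 = 5762 = 39 (mod 97); 39^{-1} = 5 (mod 97).
Run Miller on y^2=x^3+148957939835*x over F_{1421718697957}: ladder 1100001 (7 bits); e = f_P(D_Q)/f_Q(D_P).
The quotient is 1278937359227 + 1125660573773*t + 1333951688659*t^2 + 824909578204*t^3 + 800991667089*t^4 + 1002175414354*t^5.
e_{97}(P,Q) = (1278937359227 + 1125660573773*t + 1333951688659*t^2 + 824909578204*t^3 + 800991667089*t^4 + 1002175414354*t^5)^{5} = 1028813916207 + 1049637251447*t + 558883065095*t^2 + 797723559121*t^3 + 349619615563*t^4 + 253279002238*t^5.

1028813916207 + 1049637251447*t + 558883065095*t^2 + 797723559121*t^3 + 349619615563*t^4 + 253279002238*t^5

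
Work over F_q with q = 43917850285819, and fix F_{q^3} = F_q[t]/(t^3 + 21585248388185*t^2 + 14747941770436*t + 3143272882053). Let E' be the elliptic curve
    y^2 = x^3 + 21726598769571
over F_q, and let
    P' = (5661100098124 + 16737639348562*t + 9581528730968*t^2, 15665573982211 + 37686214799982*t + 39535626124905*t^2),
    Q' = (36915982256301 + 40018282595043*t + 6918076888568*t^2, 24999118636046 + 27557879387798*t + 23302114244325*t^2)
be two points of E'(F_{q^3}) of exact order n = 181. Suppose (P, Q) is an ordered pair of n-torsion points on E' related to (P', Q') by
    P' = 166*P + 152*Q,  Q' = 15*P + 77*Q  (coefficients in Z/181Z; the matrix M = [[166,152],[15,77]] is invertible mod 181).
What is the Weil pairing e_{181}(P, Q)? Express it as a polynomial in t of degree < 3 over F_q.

5356050537792 + 43592770683431*t + 30273498287580*t^2

Since e_{181}(P,P)=e_{181}(Q,Q)=1 and e_{181}(Q,P)=e_{181}(P,Q)^{-1}, expanding e_{181}(166*P + 152*Q,15*P + 77*Q) leaves e(P,Q)^det(M).
Inverting 4 mod 181: 136. Thus e_{181}(P,Q) = e(P',Q')^{136}.
Double-and-add over 10110101: 8-1 doublings, 5-1 additions; each step l_{T,T}/v_{2T} or l_{T,P'}/v at Q'+S for random S.
The quotient is 11275185653979 + 41379253385230*t + 21797114095985*t^2.
Thus e_{181}(P,Q) = 5356050537792 + 43592770683431*t + 30273498287580*t^2.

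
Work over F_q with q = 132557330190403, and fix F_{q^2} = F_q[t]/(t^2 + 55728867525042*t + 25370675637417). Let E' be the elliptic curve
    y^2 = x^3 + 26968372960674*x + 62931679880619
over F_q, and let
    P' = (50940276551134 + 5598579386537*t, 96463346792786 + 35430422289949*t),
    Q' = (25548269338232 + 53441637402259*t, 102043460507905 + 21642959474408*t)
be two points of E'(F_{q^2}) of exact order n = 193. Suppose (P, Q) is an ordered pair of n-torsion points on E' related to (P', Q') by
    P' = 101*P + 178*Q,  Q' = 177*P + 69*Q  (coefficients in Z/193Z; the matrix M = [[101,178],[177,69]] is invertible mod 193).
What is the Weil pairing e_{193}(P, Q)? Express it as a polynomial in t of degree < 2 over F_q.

Under M = [[101,178],[177,69]] in GL_2(Z/193), e_{193}(P',Q') = e_{193}(P,Q)^(101*69-178*177 mod 193).
det M = 101*69 - 178*177 = -24537 = 167 (mod 193); 167^{-1} = 141 (mod 193).
8-bit Miller (11000001) on E'/F_{132557330190403} with a'=26968372960674, b'=62931679880619: accumulate tangent/chord ratios at Q'+S and P'+S'.
e_{193}(P',Q') = 57482266402248 + 51016793058656*t.
Raise to 141: e(P,Q) = 107553111254743 + 55526557982736*t in mu_{193}.

107553111254743 + 55526557982736*t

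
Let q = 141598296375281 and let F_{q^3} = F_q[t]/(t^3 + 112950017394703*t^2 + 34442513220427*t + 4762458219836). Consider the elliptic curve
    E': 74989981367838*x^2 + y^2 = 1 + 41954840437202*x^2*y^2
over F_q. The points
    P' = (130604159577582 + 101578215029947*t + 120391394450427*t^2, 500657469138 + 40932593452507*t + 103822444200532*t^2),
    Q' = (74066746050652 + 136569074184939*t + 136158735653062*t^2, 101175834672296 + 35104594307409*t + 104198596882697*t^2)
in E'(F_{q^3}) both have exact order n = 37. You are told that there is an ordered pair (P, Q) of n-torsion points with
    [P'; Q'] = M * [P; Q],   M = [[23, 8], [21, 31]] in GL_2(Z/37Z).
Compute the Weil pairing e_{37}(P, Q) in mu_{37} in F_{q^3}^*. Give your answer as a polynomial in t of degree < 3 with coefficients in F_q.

e_{37}(aP+bQ,cP+dQ) = e_{37}(P,Q)^(ad-bc); with (a,b,c,d)=(23,8,21,31) this gives the det-37 law.
Inverting 27 mod 37: 11. Thus e_{37}(P,Q) = e(P',Q')^{11}.
Edwards->Montgomery: u=(1+y)/(1-y), v=u/x -> 25100211487817v^2=u^3+102312025755347u^2+u; then x_W=8258785232659u+66690235759267: y^2=x^3+113155527916826*x+43472610142293.
Miller loop for e_{37} over F_{141598296375281^3}: bits of 37 = 100101; 5 double steps + 2 add steps, l/v at each.
Miller gives e_{37}(P',Q') = 80195082959203 + 23011271662677*t + 36444904199179*t^2 in F_{141598296375281^3}.
(80195082959203 + 23011271662677*t + 36444904199179*t^2)^{11} mod (141598296375281,f) = 81068428531124 + 103150999745397*t + 31137054116886*t^2.

81068428531124 + 103150999745397*t + 31137054116886*t^2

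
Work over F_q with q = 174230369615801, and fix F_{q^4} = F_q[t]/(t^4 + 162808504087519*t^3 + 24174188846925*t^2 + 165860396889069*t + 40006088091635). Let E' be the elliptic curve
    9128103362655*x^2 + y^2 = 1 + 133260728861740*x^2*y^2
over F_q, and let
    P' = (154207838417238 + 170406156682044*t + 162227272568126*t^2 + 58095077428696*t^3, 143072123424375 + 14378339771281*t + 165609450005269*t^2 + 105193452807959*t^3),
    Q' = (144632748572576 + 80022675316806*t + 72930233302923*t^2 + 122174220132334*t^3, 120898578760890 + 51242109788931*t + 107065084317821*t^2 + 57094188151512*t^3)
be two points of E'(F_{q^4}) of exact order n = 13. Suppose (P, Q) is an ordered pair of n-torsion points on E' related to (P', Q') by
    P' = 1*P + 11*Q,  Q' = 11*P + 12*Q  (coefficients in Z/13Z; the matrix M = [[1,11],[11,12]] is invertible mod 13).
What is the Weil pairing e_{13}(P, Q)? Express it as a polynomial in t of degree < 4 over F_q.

Under M = [[1,11],[11,12]] in GL_2(Z/13), e_{13}(P',Q') = e_{13}(P,Q)^(1*12-11*11 mod 13).
Hence e(P,Q) = e(P',Q')^{5} where 5 = 8^{-1} mod 13.
Map (x,y)_Ed via u=(1+y)/(1-y), v=(1+y)/((1-y)x) to Montgomery A=78093943205047,B=158850913265357; then to (a',b')=(116602128087593,0).
n = 13 = (1101)_2 (4 bits, wt 3); accumulate f_{13,P'}(Q'+S)/f_{13,P'}(S) along the 3-step ladder.
Result: e(P',Q') = 24465965976673 + 133997877039733*t + 81996526049375*t^2 + 70388356994598*t^3.
Raise to 5: e(P,Q) = 58951886068286 + 28007837911574*t + 126538928126942*t^2 + 165702953566082*t^3 in mu_{13}.

58951886068286 + 28007837911574*t + 126538928126942*t^2 + 165702953566082*t^3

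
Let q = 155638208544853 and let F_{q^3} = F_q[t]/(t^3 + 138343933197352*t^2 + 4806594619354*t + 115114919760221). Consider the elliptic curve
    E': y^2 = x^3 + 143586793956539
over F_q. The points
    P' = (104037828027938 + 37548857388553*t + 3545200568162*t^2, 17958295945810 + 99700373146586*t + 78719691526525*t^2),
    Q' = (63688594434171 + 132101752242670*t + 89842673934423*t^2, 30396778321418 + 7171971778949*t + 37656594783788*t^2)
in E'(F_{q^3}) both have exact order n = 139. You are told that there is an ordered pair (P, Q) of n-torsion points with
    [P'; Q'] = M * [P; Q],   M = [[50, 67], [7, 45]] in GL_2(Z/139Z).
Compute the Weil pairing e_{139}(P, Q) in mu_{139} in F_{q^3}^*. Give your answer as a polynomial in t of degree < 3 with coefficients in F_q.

Since e_{139}(P,P)=e_{139}(Q,Q)=1 and e_{139}(Q,P)=e_{139}(P,Q)^{-1}, expanding e_{139}(50*P + 67*Q,7*P + 45*Q) leaves e(P,Q)^det(M).
50*45 - 67*7 = 1781; reduced mod 139: det = 113, inverse 16.
Miller loop for e_{139} over F_{155638208544853^3}: bits of 139 = 10001011; 7 double steps + 3 add steps, l/v at each.
Result: e(P',Q') = 56479180218119 + 36803593871262*t + 39870058920596*t^2.
Raise to 16: e(P,Q) = 121107867981607 + 40877570242596*t + 82314775424705*t^2 in mu_{139}.

121107867981607 + 40877570242596*t + 82314775424705*t^2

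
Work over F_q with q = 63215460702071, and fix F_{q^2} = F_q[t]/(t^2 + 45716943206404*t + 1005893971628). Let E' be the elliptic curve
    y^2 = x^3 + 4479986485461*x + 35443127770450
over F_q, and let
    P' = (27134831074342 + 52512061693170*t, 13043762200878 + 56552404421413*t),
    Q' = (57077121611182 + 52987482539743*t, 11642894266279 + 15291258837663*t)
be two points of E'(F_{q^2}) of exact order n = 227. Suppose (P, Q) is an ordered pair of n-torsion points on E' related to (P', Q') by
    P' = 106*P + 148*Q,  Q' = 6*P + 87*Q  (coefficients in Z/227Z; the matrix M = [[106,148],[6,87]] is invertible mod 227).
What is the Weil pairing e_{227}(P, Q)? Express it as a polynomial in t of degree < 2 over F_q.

21976992033059 + 53144457567628*t

Under M = [[106,148],[6,87]] in GL_2(Z/227), e_{227}(P',Q') = e_{227}(P,Q)^(106*87-148*6 mod 227).
Inverting 162 mod 227: 220. Thus e_{227}(P,Q) = e(P',Q')^{220}.
Double-and-add over 11100011: 8-1 doublings, 5-1 additions; each step l_{T,T}/v_{2T} or l_{T,P'}/v at Q'+S for random S.
Miller gives e_{227}(P',Q') = 47515532936577 + 9846734649556*t in F_{63215460702071^2}.
Finally e_{227}(P,Q) = 21976992033059 + 53144457567628*t.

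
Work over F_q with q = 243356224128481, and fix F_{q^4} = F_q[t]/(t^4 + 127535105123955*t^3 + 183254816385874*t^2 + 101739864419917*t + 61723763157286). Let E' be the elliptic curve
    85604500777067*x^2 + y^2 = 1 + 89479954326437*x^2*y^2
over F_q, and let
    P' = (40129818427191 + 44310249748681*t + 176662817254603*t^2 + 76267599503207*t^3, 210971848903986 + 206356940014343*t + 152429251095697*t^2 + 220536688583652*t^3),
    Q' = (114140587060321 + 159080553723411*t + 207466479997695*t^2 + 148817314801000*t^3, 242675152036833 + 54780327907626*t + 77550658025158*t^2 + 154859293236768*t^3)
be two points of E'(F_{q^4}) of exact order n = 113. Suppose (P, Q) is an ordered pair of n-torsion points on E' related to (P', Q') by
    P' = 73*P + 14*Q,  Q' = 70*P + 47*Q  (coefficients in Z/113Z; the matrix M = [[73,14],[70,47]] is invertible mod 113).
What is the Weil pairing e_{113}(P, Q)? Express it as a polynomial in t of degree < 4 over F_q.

Under M = [[73,14],[70,47]] in GL_2(Z/113), e_{113}(P',Q') = e_{113}(P,Q)^(73*47-14*70 mod 113).
det M = 73*47 - 14*70 = 2451 = 78 (mod 113); 78^{-1} = 71 (mod 113).
Edwards->Montgomery: u=(1+y)/(1-y), v=u/x -> 198805113356214v^2=u^3+228390646111201u^2+u; then x_W=120709248676898u+110299483893411: y^2=x^3+79149270186478*x+98566227409564.
Build f_{113,P'} and f_{113,Q'} via the 7-bit ladder of 113=1110001_2; evaluate at shifted divisors; quotient in F_{243356224128481^4}.
The quotient is 197586572524482 + 230725185281357*t + 72499830387270*t^2 + 177510312668629*t^3.
(197586572524482 + 230725185281357*t + 72499830387270*t^2 + 177510312668629*t^3)^{71} mod (243356224128481,f) = 242853191909243 + 34558478968563*t + 107407911907750*t^2 + 157770178514763*t^3.

242853191909243 + 34558478968563*t + 107407911907750*t^2 + 157770178514763*t^3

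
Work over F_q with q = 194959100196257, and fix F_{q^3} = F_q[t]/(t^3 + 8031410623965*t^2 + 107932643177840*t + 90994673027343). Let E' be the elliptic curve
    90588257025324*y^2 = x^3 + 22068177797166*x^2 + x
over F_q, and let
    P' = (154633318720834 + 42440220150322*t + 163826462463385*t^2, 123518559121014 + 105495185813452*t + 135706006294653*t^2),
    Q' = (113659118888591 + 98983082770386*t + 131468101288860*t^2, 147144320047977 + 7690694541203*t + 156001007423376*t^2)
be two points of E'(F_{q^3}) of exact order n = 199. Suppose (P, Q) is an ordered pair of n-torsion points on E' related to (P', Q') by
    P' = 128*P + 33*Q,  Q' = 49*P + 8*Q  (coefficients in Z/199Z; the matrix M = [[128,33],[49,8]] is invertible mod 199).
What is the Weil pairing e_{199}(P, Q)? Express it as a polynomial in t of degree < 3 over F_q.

Since e_{199}(P,P)=e_{199}(Q,Q)=1 and e_{199}(Q,P)=e_{199}(P,Q)^{-1}, expanding e_{199}(128*P + 33*Q,49*P + 8*Q) leaves e(P,Q)^det(M).
Hence e(P,Q) = e(P',Q')^{50} where 50 = 4^{-1} mod 199.
(x,y)|->(44395890293795x+30556019502411,44395890293795y) sends E' to y^2=x^3+52202815451029*x+73534033901132.
Run Miller on y^2=x^3+52202815451029*x+73534033901132 over F_{194959100196257}: ladder 11000111 (8 bits); e = f_P(D_Q)/f_Q(D_P).
Result: e(P',Q') = 156301394131155 + 187358727553814*t + 58980972368615*t^2.
Raise to 50: e(P,Q) = 85618820774688 + 46372129057901*t + 36679514835028*t^2 in mu_{199}.

85618820774688 + 46372129057901*t + 36679514835028*t^2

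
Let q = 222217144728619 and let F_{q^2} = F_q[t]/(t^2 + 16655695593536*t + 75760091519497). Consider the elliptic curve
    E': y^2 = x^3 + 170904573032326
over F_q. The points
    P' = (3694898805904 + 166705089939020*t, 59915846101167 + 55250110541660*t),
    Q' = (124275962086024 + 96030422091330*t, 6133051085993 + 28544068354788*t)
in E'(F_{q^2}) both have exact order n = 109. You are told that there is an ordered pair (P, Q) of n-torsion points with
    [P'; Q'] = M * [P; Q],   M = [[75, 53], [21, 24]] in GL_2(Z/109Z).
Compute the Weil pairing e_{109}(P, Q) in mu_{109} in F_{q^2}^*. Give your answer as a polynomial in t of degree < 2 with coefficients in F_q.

Under M = [[75,53],[21,24]] in GL_2(Z/109), e_{109}(P',Q') = e_{109}(P,Q)^(75*24-53*21 mod 109).
Inverting 33 mod 109: 76. Thus e_{109}(P,Q) = e(P',Q')^{76}.
n = 109 = (1101101)_2 (7 bits, wt 5); accumulate f_{109,P'}(Q'+S)/f_{109,P'}(S) along the 6-step ladder.
f_P(D_Q)/f_Q(D_P) = 119295942224220 + 169810255462984*t.
Hence e(P,Q) = 45393055040843 + 214124834689807*t in F_{222217144728619^2}^*.

45393055040843 + 214124834689807*t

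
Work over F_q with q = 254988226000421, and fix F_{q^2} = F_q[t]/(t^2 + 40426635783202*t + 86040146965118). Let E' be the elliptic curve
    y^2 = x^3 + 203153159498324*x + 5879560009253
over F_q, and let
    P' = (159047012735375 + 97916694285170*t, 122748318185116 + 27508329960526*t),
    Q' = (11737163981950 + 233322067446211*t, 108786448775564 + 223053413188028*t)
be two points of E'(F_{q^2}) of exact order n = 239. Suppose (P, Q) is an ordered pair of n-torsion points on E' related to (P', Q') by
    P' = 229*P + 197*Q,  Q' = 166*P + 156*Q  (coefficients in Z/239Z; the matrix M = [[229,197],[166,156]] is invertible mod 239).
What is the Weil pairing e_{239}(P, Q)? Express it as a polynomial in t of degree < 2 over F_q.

242669548254908 + 58480692400286*t

e_{239}(aP+bQ,cP+dQ) = e_{239}(P,Q)^(ad-bc); with (a,b,c,d)=(229,197,166,156) this gives the det-239 law.
So e_{239}(P,Q) = e_{239}(P',Q')^{194}, since 154*194 = 1 mod 239.
Build f_{239,P'} and f_{239,Q'} via the 8-bit ladder of 239=11101111_2; evaluate at shifted divisors; quotient in F_{254988226000421^2}.
The quotient is 254735057876644 + 35357306957701*t.
e_{239}(P,Q) = (254735057876644 + 35357306957701*t)^{194} = 242669548254908 + 58480692400286*t.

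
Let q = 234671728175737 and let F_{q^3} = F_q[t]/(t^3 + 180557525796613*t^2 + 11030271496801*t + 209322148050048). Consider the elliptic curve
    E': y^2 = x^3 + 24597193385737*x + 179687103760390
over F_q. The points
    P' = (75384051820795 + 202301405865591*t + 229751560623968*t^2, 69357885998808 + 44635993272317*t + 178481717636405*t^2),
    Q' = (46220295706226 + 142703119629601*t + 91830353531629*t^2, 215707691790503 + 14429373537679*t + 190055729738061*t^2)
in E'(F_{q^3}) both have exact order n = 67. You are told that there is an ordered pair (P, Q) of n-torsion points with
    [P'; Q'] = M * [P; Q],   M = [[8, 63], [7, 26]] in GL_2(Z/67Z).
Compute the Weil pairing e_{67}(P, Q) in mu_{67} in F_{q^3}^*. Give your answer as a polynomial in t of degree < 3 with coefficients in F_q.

132082128115975 + 215442847299748*t + 202723613971284*t^2

The 67-Weil pairing on E[67] over F_{234671728175737} is alternating-bilinear: e_{67}(P',Q') = e_{67}(P,Q)^det(M).
So e_{67}(P,Q) = e_{67}(P',Q')^{23}, since 35*23 = 1 mod 67.
Build f_{67,P'} and f_{67,Q'} via the 7-bit ladder of 67=1000011_2; evaluate at shifted divisors; quotient in F_{234671728175737^3}.
Result: e(P',Q') = 225319173361665 + 131807922434911*t + 147145381227156*t^2.
Finally e_{67}(P,Q) = 132082128115975 + 215442847299748*t + 202723613971284*t^2.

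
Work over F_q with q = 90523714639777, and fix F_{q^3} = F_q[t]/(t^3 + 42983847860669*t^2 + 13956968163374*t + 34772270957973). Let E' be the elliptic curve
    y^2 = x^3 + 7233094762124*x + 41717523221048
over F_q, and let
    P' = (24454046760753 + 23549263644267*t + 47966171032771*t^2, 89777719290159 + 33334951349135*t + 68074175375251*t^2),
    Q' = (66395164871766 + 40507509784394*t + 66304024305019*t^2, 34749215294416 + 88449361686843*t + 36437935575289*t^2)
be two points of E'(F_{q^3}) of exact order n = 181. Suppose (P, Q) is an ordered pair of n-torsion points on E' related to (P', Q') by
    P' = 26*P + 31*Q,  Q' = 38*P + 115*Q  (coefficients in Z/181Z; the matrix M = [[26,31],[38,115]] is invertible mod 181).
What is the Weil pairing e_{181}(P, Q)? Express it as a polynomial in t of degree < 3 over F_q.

55654440078129 + 26608792186361*t + 22429337807815*t^2

Since e_{181}(P,P)=e_{181}(Q,Q)=1 and e_{181}(Q,P)=e_{181}(P,Q)^{-1}, expanding e_{181}(26*P + 31*Q,38*P + 115*Q) leaves e(P,Q)^det(M).
26*115 - 31*38 = 1812; reduced mod 181: det = 2, inverse 91.
Build f_{181,P'} and f_{181,Q'} via the 8-bit ladder of 181=10110101_2; evaluate at shifted divisors; quotient in F_{90523714639777^3}.
The quotient is 57889426183474 + 24263192610406*t + 6408788315870*t^2.
(57889426183474 + 24263192610406*t + 6408788315870*t^2)^{91} mod (90523714639777,f) = 55654440078129 + 26608792186361*t + 22429337807815*t^2.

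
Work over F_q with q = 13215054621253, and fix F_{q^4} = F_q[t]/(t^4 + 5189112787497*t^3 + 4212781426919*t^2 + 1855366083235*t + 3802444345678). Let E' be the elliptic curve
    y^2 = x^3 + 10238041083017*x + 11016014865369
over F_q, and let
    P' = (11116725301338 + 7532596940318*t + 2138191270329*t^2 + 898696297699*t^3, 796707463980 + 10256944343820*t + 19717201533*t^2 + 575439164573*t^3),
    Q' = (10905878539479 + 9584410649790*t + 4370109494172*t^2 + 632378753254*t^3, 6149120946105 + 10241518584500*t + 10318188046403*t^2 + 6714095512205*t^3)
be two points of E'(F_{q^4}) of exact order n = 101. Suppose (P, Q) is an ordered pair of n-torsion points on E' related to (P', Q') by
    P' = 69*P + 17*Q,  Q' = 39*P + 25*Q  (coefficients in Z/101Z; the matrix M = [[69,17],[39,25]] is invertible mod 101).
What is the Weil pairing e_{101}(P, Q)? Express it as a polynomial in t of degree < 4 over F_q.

Since e_{101}(P,P)=e_{101}(Q,Q)=1 and e_{101}(Q,P)=e_{101}(P,Q)^{-1}, expanding e_{101}(69*P + 17*Q,39*P + 25*Q) leaves e(P,Q)^det(M).
So e_{101}(P,Q) = e_{101}(P',Q')^{68}, since 52*68 = 1 mod 101.
7-bit Miller (1100101) on E'/F_{13215054621253} with a'=10238041083017, b'=11016014865369: accumulate tangent/chord ratios at Q'+S and P'+S'.
The quotient is 11713933880230 + 4892093589321*t + 9965581217053*t^2 + 2636606784053*t^3.
e_{101}(P,Q) = (11713933880230 + 4892093589321*t + 9965581217053*t^2 + 2636606784053*t^3)^{68} = 9281858161426 + 4184067678471*t + 9204643296711*t^2 + 12636009922390*t^3.

9281858161426 + 4184067678471*t + 9204643296711*t^2 + 12636009922390*t^3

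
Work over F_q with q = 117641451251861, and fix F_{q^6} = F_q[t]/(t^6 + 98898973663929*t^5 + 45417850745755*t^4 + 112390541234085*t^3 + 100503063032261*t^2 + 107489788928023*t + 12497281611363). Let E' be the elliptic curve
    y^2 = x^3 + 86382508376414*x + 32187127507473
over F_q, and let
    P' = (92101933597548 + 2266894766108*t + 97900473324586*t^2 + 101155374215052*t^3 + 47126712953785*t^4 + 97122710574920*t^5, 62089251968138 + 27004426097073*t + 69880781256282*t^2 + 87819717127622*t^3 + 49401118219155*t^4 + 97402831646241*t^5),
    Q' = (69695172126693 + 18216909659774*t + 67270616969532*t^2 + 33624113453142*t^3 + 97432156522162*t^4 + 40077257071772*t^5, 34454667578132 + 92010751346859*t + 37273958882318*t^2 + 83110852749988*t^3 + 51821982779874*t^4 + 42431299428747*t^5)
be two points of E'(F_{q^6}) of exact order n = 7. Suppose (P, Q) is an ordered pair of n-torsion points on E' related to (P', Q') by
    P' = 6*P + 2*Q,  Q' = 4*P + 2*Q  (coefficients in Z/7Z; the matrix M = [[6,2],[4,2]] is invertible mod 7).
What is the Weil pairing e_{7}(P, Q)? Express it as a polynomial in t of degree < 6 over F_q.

Since e_{7}(P,P)=e_{7}(Q,Q)=1 and e_{7}(Q,P)=e_{7}(P,Q)^{-1}, expanding e_{7}(6*P + 2*Q,4*P + 2*Q) leaves e(P,Q)^det(M).
So e_{7}(P,Q) = e_{7}(P',Q')^{2}, since 4*2 = 1 mod 7.
Double-and-add over 111: 3-1 doublings, 3-1 additions; each step l_{T,T}/v_{2T} or l_{T,P'}/v at Q'+S for random S.
So e_{7}(P',Q') = 43805843918139 + 77897177563105*t + 112892647475576*t^2 + 43707997234516*t^3 + 88330738820729*t^4 + 4457529189972*t^5.
Thus e_{7}(P,Q) = 14920639751302 + 20640955569999*t + 81100328201647*t^2 + 20032745659867*t^3 + 100261112138947*t^4 + 24639712014841*t^5.

14920639751302 + 20640955569999*t + 81100328201647*t^2 + 20032745659867*t^3 + 100261112138947*t^4 + 24639712014841*t^5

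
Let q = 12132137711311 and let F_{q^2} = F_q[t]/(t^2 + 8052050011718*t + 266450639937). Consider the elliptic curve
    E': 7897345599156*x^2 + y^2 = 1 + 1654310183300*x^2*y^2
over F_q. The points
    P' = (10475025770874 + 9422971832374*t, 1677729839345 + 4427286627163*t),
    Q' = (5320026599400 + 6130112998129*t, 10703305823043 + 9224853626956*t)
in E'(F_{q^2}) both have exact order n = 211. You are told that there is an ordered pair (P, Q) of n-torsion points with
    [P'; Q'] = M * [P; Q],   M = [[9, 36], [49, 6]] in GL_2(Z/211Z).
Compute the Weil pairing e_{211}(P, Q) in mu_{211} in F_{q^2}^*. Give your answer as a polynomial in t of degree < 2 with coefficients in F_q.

5099949854292 + 11075991789861*t

e_{211}(aP+bQ,cP+dQ) = e_{211}(P,Q)^(ad-bc); with (a,b,c,d)=(9,36,49,6) this gives the det-211 law.
det(M) mod 211 = 189; its inverse in (Z/211)^* is 163 (check: 189*163 mod 211 = 1).
Edwards->Montgomery: u=(1+y)/(1-y), v=u/x -> 7127796632007v^2=u^3+5805406373967u^2+u; then x_W=1560758853964u+9680034437950: y^2=x^3+8039195381*x+5446998068558.
Run Miller on y^2=x^3+8039195381*x+5446998068558 over F_{12132137711311}: ladder 11010011 (8 bits); e = f_P(D_Q)/f_Q(D_P).
f_P(D_Q)/f_Q(D_P) = 11332379350293 + 4594046922729*t.
Hence e(P,Q) = 5099949854292 + 11075991789861*t in F_{12132137711311^2}^*.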